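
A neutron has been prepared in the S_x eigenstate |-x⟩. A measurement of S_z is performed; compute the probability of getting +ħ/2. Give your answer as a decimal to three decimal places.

0.500

In the S_z basis, |-x⟩ = (|+z⟩ - |-z⟩)/√2 and |+z⟩ = |+z⟩.
|⟨+z|-x⟩|² = 1/2.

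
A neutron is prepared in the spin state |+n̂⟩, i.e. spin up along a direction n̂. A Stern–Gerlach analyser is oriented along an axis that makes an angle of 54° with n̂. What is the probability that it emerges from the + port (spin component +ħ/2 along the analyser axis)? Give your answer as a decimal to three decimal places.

0.794

For spin-½, the probability of finding spin-up along an axis at angle θ to the initial spin direction is cos²(θ/2); spin-down is sin²(θ/2).
θ = 54°, so P = cos²(27°) ≈ 0.794.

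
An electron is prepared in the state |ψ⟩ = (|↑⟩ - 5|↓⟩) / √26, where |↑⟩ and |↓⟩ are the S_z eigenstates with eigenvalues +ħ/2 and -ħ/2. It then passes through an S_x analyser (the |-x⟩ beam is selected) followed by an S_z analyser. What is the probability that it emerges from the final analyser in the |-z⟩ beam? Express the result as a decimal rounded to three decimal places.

First analyser (S_x): P(|-x⟩) = |⟨-x|ψ⟩|² = 36/52.
After stage 1 the state is |-x⟩; P(|-z⟩) = |⟨-z|-x⟩|² = 1/2.
Joint probability = 36/52 × 1/2 = 0.346.

0.346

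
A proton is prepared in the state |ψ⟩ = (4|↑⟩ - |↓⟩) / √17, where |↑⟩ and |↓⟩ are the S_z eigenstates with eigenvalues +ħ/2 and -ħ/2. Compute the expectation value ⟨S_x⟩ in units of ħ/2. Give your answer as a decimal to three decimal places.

⟨σ_x⟩ = 2 Re(a* b)/(|a|²+|b|²) with a = 4, b = -1.
a* b = -4, so ⟨σ_x⟩ = -8/17.
⟨S_x⟩ = (ħ/2)·⟨σ_x⟩.

-0.471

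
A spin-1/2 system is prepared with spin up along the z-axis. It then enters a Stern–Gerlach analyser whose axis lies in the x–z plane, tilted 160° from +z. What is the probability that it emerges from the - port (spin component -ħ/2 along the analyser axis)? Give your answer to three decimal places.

0.970

For spin-½, the probability of finding spin-up along an axis at angle θ to the initial spin direction is cos²(θ/2); spin-down is sin²(θ/2).
θ = 160°, so P = sin²(80°) ≈ 0.970.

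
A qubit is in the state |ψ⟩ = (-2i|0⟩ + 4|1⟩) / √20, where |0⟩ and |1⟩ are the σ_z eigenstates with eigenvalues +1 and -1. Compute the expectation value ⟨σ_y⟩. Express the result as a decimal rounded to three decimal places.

⟨σ_y⟩ = 2 Im(a* b)/(|a|²+|b|²) with a = -2i, b = 4.
a* b = 8i, so ⟨σ_y⟩ = 16/20.

0.800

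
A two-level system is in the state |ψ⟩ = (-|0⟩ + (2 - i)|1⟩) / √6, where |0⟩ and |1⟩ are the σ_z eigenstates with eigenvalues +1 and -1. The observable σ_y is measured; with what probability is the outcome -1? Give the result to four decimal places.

0.3333

|-y⟩ = (|0⟩ - i|1⟩)/√2, so ⟨-y|ψ⟩ = (2i) / (√2·√6).
P = |2i|² / 12 = 4/12.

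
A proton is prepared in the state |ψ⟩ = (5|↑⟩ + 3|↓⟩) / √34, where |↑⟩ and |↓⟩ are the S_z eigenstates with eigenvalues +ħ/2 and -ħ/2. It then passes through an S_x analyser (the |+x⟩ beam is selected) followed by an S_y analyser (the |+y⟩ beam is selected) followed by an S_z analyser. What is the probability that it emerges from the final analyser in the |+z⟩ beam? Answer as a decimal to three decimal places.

First analyser (S_x): P(|+x⟩) = |⟨+x|ψ⟩|² = 64/68.
After stage 1 the state is |+x⟩; P(|+y⟩) = |⟨+y|+x⟩|² = 1/2.
After stage 2 the state is |+y⟩; P(|+z⟩) = |⟨+z|+y⟩|² = 1/2.
Joint probability = 64/68 × 1/2 × 1/2 = 0.235.

0.235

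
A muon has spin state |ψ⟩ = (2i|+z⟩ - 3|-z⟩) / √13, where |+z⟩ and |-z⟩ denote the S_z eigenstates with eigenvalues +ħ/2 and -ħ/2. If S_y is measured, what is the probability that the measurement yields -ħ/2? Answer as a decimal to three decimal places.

0.038

|-y⟩ = (|+z⟩ - i|-z⟩)/√2, so ⟨-y|ψ⟩ = (-i) / (√2·√13).
P = |-i|² / 26 = 1/26.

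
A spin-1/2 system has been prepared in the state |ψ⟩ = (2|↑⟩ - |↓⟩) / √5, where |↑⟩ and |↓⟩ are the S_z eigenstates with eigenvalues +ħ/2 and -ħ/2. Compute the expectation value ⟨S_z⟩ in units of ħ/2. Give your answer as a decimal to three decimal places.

0.600

⟨σ_z⟩ = |a|² - |b|² divided by |a|²+|b|², with a, b the |↑⟩, |↓⟩ amplitudes.
= (4 - 1)/5 = 3/5.
⟨S_z⟩ = (ħ/2)·⟨σ_z⟩.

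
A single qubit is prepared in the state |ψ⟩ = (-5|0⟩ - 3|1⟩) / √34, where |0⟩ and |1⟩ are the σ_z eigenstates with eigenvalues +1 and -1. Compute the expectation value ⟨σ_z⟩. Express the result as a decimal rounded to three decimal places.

0.471

⟨σ_z⟩ = |a|² - |b|² divided by |a|²+|b|², with a, b the |0⟩, |1⟩ amplitudes.
= (25 - 9)/34 = 16/34.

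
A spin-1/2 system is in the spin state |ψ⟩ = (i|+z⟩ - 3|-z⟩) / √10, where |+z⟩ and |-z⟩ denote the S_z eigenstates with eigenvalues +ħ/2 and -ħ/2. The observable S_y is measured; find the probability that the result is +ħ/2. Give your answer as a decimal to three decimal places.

0.800

|+y⟩ = (|+z⟩ + i|-z⟩)/√2, so ⟨+y|ψ⟩ = (4i) / (√2·√10).
P = |4i|² / 20 = 16/20.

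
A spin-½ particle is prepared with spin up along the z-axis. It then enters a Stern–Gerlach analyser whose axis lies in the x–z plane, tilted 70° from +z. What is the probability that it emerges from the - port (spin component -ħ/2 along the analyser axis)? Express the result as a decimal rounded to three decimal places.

0.329

For spin-½, the probability of finding spin-up along an axis at angle θ to the initial spin direction is cos²(θ/2); spin-down is sin²(θ/2).
θ = 70°, so P = sin²(35°) ≈ 0.329.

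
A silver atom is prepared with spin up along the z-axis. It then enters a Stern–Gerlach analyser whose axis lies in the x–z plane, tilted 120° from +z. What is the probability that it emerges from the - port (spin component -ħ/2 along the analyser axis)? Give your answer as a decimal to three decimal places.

0.750

For spin-½, the probability of finding spin-up along an axis at angle θ to the initial spin direction is cos²(θ/2); spin-down is sin²(θ/2).
θ = 120°, so P = sin²(60°) ≈ 0.750.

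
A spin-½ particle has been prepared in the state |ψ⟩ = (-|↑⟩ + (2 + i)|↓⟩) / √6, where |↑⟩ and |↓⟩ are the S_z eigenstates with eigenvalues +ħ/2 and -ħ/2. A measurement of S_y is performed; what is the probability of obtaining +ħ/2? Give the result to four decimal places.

|+y⟩ = (|↑⟩ + i|↓⟩)/√2, so ⟨+y|ψ⟩ = (-2i) / (√2·√6).
P = |-2i|² / 12 = 4/12.

0.3333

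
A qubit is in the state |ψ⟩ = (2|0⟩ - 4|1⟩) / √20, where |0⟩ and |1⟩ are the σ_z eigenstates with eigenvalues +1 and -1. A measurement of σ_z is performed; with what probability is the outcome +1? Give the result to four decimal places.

0.2000

The +1 outcome corresponds to |0⟩. Its amplitude in |ψ⟩ is 2/√20.
P = |2|² / 20 = 4/20.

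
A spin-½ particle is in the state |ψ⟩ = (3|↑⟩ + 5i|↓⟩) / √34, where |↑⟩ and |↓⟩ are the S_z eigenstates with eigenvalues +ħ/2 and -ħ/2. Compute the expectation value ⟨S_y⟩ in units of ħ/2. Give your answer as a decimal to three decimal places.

0.882

⟨σ_y⟩ = 2 Im(a* b)/(|a|²+|b|²) with a = 3, b = 5i.
a* b = 15i, so ⟨σ_y⟩ = 30/34.
⟨S_y⟩ = (ħ/2)·⟨σ_y⟩.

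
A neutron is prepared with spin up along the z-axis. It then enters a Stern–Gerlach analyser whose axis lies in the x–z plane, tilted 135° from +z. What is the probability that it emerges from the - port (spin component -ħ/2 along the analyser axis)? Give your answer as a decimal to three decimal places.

For spin-½, the probability of finding spin-up along an axis at angle θ to the initial spin direction is cos²(θ/2); spin-down is sin²(θ/2).
θ = 135°, so P = sin²(67.5°) ≈ 0.854.

0.854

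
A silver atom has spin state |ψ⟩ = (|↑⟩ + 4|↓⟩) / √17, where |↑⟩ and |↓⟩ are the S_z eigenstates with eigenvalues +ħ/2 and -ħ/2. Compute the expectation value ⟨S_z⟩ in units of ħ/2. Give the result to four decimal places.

-0.8824

⟨σ_z⟩ = |a|² - |b|² divided by |a|²+|b|², with a, b the |↑⟩, |↓⟩ amplitudes.
= (1 - 16)/17 = -15/17.
⟨S_z⟩ = (ħ/2)·⟨σ_z⟩.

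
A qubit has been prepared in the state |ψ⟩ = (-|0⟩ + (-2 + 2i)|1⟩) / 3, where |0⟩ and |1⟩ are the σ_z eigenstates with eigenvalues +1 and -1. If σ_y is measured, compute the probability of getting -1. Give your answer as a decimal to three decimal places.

|-y⟩ = (|0⟩ - i|1⟩)/√2, so ⟨-y|ψ⟩ = (-3 - 2i) / (√2·3).
P = |-3 - 2i|² / 18 = 13/18.

0.722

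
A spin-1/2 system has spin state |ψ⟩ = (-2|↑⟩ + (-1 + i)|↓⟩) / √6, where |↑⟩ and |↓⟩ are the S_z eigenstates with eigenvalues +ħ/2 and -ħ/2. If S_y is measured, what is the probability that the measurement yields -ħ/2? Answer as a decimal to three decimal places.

0.833

|-y⟩ = (|↑⟩ - i|↓⟩)/√2, so ⟨-y|ψ⟩ = (-3 - i) / (√2·√6).
P = |-3 - i|² / 12 = 10/12.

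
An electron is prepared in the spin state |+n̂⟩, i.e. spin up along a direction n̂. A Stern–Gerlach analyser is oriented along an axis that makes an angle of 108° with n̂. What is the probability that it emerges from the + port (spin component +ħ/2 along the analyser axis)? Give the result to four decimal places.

0.3455

For spin-½, the probability of finding spin-up along an axis at angle θ to the initial spin direction is cos²(θ/2); spin-down is sin²(θ/2).
θ = 108°, so P = cos²(54°) ≈ 0.3455.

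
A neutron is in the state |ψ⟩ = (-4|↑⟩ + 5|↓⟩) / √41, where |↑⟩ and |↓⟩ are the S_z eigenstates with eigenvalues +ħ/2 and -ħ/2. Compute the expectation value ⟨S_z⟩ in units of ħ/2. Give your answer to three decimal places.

⟨σ_z⟩ = |a|² - |b|² divided by |a|²+|b|², with a, b the |↑⟩, |↓⟩ amplitudes.
= (16 - 25)/41 = -9/41.
⟨S_z⟩ = (ħ/2)·⟨σ_z⟩.

-0.220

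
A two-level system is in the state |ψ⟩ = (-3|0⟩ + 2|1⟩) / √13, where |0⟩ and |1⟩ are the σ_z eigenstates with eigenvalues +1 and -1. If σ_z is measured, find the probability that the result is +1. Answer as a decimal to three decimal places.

The +1 outcome corresponds to |0⟩. Its amplitude in |ψ⟩ is -3/√13.
P = |-3|² / 13 = 9/13.

0.692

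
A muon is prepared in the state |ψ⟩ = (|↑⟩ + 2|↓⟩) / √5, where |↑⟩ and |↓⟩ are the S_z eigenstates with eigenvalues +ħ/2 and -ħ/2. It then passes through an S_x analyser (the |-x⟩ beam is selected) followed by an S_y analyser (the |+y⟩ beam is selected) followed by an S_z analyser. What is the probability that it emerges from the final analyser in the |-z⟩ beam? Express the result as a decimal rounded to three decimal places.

First analyser (S_x): P(|-x⟩) = |⟨-x|ψ⟩|² = 1/10.
After stage 1 the state is |-x⟩; P(|+y⟩) = |⟨+y|-x⟩|² = 1/2.
After stage 2 the state is |+y⟩; P(|-z⟩) = |⟨-z|+y⟩|² = 1/2.
Joint probability = 1/10 × 1/2 × 1/2 = 0.025.

0.025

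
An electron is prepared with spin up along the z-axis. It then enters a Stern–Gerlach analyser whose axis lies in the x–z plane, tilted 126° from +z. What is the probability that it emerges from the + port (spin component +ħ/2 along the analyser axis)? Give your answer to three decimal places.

For spin-½, the probability of finding spin-up along an axis at angle θ to the initial spin direction is cos²(θ/2); spin-down is sin²(θ/2).
θ = 126°, so P = cos²(63°) ≈ 0.206.

0.206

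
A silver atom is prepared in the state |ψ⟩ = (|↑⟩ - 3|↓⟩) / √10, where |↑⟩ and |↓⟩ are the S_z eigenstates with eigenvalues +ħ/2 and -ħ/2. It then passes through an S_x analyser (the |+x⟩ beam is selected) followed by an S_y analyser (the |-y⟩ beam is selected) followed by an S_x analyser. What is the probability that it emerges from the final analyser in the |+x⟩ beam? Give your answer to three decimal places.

0.050

First analyser (S_x): P(|+x⟩) = |⟨+x|ψ⟩|² = 4/20.
After stage 1 the state is |+x⟩; P(|-y⟩) = |⟨-y|+x⟩|² = 1/2.
After stage 2 the state is |-y⟩; P(|+x⟩) = |⟨+x|-y⟩|² = 1/2.
Joint probability = 4/20 × 1/2 × 1/2 = 0.050.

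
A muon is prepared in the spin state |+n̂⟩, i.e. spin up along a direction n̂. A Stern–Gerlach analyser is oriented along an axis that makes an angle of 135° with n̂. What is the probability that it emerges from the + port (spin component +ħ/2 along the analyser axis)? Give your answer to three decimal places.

For spin-½, the probability of finding spin-up along an axis at angle θ to the initial spin direction is cos²(θ/2); spin-down is sin²(θ/2).
θ = 135°, so P = cos²(67.5°) ≈ 0.146.

0.146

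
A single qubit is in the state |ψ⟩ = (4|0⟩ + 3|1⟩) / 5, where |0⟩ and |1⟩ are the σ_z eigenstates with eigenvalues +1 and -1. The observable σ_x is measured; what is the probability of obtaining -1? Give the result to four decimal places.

|-x⟩ = (|0⟩ - |1⟩)/√2, so ⟨-x|ψ⟩ = (1) / (√2·5).
P = |1|² / 50 = 1/50.

0.0200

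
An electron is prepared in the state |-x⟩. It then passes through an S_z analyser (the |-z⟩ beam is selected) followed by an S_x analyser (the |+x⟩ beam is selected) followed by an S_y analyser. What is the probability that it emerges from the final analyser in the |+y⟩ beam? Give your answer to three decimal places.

0.125

First analyser (S_z): from |-x⟩, P(|-z⟩) = 1/2.
After stage 1 the state is |-z⟩; P(|+x⟩) = |⟨+x|-z⟩|² = 1/2.
After stage 2 the state is |+x⟩; P(|+y⟩) = |⟨+y|+x⟩|² = 1/2.
Joint probability = 1/2 × 1/2 × 1/2 = 0.125.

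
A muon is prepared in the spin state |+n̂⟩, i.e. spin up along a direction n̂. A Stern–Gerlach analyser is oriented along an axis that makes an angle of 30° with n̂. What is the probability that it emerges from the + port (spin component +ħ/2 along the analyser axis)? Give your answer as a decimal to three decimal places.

For spin-½, the probability of finding spin-up along an axis at angle θ to the initial spin direction is cos²(θ/2); spin-down is sin²(θ/2).
θ = 30°, so P = cos²(15°) ≈ 0.933.

0.933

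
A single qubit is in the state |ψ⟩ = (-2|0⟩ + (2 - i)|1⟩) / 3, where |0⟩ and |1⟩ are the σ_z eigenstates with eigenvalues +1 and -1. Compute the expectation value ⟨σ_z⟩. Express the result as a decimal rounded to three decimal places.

⟨σ_z⟩ = |a|² - |b|² divided by |a|²+|b|², with a, b the |0⟩, |1⟩ amplitudes.
= (4 - 5)/9 = -1/9.

-0.111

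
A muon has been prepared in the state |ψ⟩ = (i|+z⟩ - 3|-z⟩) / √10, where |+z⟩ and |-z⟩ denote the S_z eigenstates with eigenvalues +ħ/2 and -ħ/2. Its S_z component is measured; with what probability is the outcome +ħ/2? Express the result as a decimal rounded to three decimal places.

The +ħ/2 outcome corresponds to |+z⟩. Its amplitude in |ψ⟩ is i/√10.
P = |i|² / 10 = 1/10.

0.100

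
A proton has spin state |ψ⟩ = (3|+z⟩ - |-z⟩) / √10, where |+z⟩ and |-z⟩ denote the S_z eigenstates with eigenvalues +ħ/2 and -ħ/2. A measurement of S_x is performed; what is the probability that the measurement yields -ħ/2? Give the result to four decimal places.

|-x⟩ = (|+z⟩ - |-z⟩)/√2, so ⟨-x|ψ⟩ = (4) / (√2·√10).
P = |4|² / 20 = 16/20.

0.8000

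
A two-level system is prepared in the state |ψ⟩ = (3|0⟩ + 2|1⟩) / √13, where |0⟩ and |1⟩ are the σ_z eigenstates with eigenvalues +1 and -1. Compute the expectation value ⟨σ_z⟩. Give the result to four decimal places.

0.3846

⟨σ_z⟩ = |a|² - |b|² divided by |a|²+|b|², with a, b the |0⟩, |1⟩ amplitudes.
= (9 - 4)/13 = 5/13.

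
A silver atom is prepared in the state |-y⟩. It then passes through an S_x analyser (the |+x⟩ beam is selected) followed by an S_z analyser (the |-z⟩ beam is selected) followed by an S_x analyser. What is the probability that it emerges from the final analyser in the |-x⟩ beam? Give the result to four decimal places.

First analyser (S_x): from |-y⟩, P(|+x⟩) = 1/2.
After stage 1 the state is |+x⟩; P(|-z⟩) = |⟨-z|+x⟩|² = 1/2.
After stage 2 the state is |-z⟩; P(|-x⟩) = |⟨-x|-z⟩|² = 1/2.
Joint probability = 1/2 × 1/2 × 1/2 = 0.1250.

0.1250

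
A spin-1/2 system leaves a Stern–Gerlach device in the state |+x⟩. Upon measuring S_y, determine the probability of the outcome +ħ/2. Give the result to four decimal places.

In the S_z basis, |+x⟩ = (|+z⟩ + |-z⟩)/√2 and |+y⟩ = (|+z⟩ + i|-z⟩)/√2.
|⟨+y|+x⟩|² = 1/2.

0.5000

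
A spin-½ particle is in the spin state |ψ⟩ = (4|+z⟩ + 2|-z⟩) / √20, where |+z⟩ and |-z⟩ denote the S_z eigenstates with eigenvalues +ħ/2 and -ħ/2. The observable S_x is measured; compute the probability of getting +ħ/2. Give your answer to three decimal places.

0.900

|+x⟩ = (|+z⟩ + |-z⟩)/√2, so ⟨+x|ψ⟩ = (6) / (√2·√20).
P = |6|² / 40 = 36/40.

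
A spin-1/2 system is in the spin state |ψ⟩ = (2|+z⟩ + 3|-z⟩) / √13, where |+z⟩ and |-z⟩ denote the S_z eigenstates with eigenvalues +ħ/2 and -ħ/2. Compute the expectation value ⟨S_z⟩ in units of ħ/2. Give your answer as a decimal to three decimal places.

⟨σ_z⟩ = |a|² - |b|² divided by |a|²+|b|², with a, b the |+z⟩, |-z⟩ amplitudes.
= (4 - 9)/13 = -5/13.
⟨S_z⟩ = (ħ/2)·⟨σ_z⟩.

-0.385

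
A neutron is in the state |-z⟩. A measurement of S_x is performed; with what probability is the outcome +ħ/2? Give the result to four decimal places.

In the S_z basis, |-z⟩ = |↓⟩ and |+x⟩ = (|↑⟩ + |↓⟩)/√2.
|⟨+x|-z⟩|² = 1/2.

0.5000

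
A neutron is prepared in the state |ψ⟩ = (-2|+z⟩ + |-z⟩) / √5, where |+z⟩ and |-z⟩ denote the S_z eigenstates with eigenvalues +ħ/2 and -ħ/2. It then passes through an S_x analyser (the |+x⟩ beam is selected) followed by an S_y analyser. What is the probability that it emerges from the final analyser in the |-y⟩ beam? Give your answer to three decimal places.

First analyser (S_x): P(|+x⟩) = |⟨+x|ψ⟩|² = 1/10.
After stage 1 the state is |+x⟩; P(|-y⟩) = |⟨-y|+x⟩|² = 1/2.
Joint probability = 1/10 × 1/2 = 0.050.

0.050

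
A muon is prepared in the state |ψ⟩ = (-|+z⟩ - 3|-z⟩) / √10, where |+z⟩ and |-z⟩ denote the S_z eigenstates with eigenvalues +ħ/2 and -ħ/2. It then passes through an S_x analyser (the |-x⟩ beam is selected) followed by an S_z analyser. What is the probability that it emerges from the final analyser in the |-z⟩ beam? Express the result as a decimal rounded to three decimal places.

First analyser (S_x): P(|-x⟩) = |⟨-x|ψ⟩|² = 4/20.
After stage 1 the state is |-x⟩; P(|-z⟩) = |⟨-z|-x⟩|² = 1/2.
Joint probability = 4/20 × 1/2 = 0.100.

0.100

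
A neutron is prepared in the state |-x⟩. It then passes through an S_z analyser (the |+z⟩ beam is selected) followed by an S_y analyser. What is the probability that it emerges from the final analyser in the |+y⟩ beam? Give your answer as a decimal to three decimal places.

0.250

First analyser (S_z): from |-x⟩, P(|+z⟩) = 1/2.
After stage 1 the state is |+z⟩; P(|+y⟩) = |⟨+y|+z⟩|² = 1/2.
Joint probability = 1/2 × 1/2 = 0.250.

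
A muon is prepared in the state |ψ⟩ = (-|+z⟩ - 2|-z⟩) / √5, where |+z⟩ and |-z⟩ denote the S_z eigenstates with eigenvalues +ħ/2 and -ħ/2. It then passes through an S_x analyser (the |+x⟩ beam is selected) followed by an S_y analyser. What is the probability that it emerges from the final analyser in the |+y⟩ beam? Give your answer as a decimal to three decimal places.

0.450

First analyser (S_x): P(|+x⟩) = |⟨+x|ψ⟩|² = 9/10.
After stage 1 the state is |+x⟩; P(|+y⟩) = |⟨+y|+x⟩|² = 1/2.
Joint probability = 9/10 × 1/2 = 0.450.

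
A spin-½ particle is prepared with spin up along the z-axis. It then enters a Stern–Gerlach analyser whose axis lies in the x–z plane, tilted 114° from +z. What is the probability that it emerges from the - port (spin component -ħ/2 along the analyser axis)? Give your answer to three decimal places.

For spin-½, the probability of finding spin-up along an axis at angle θ to the initial spin direction is cos²(θ/2); spin-down is sin²(θ/2).
θ = 114°, so P = sin²(57°) ≈ 0.703.

0.703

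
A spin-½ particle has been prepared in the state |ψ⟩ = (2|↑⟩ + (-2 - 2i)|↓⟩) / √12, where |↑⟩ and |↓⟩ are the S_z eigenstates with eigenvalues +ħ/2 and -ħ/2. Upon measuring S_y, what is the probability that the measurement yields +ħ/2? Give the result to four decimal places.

|+y⟩ = (|↑⟩ + i|↓⟩)/√2, so ⟨+y|ψ⟩ = (2i) / (√2·√12).
P = |2i|² / 24 = 4/24.

0.1667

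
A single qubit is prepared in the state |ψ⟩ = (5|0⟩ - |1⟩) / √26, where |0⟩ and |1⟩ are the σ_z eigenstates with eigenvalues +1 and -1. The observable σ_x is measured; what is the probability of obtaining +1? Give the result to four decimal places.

|+x⟩ = (|0⟩ + |1⟩)/√2, so ⟨+x|ψ⟩ = (4) / (√2·√26).
P = |4|² / 52 = 16/52.

0.3077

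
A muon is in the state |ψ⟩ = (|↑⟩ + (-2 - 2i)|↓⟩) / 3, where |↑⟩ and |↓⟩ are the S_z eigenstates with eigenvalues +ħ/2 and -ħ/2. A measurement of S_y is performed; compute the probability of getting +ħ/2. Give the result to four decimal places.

0.2778

|+y⟩ = (|↑⟩ + i|↓⟩)/√2, so ⟨+y|ψ⟩ = (-1 + 2i) / (√2·3).
P = |-1 + 2i|² / 18 = 5/18.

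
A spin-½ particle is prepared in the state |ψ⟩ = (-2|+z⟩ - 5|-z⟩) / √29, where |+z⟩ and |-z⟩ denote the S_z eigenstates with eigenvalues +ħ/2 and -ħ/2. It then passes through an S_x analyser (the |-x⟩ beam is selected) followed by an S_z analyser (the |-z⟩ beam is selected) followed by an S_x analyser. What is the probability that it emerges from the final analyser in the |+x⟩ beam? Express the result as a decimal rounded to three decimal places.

0.039

First analyser (S_x): P(|-x⟩) = |⟨-x|ψ⟩|² = 9/58.
After stage 1 the state is |-x⟩; P(|-z⟩) = |⟨-z|-x⟩|² = 1/2.
After stage 2 the state is |-z⟩; P(|+x⟩) = |⟨+x|-z⟩|² = 1/2.
Joint probability = 9/58 × 1/2 × 1/2 = 0.039.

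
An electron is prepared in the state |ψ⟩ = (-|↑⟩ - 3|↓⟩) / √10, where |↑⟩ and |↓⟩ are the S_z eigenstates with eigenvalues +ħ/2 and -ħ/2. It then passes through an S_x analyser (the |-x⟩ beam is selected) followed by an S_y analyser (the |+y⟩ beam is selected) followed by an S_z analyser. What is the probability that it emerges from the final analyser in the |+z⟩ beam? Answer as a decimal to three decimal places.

0.050

First analyser (S_x): P(|-x⟩) = |⟨-x|ψ⟩|² = 4/20.
After stage 1 the state is |-x⟩; P(|+y⟩) = |⟨+y|-x⟩|² = 1/2.
After stage 2 the state is |+y⟩; P(|+z⟩) = |⟨+z|+y⟩|² = 1/2.
Joint probability = 4/20 × 1/2 × 1/2 = 0.050.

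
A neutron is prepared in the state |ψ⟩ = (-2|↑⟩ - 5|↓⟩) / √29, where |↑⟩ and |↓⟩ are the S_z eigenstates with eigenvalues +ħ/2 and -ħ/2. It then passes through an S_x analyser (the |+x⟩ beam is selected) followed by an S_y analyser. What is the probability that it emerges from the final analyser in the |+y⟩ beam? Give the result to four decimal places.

First analyser (S_x): P(|+x⟩) = |⟨+x|ψ⟩|² = 49/58.
After stage 1 the state is |+x⟩; P(|+y⟩) = |⟨+y|+x⟩|² = 1/2.
Joint probability = 49/58 × 1/2 = 0.4224.

0.4224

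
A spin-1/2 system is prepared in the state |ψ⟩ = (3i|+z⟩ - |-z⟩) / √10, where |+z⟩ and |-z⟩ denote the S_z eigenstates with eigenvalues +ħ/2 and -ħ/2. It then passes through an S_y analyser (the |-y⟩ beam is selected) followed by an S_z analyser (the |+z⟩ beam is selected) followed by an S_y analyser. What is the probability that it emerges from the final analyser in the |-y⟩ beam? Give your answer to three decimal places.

0.050

First analyser (S_y): P(|-y⟩) = |⟨-y|ψ⟩|² = 4/20.
After stage 1 the state is |-y⟩; P(|+z⟩) = |⟨+z|-y⟩|² = 1/2.
After stage 2 the state is |+z⟩; P(|-y⟩) = |⟨-y|+z⟩|² = 1/2.
Joint probability = 4/20 × 1/2 × 1/2 = 0.050.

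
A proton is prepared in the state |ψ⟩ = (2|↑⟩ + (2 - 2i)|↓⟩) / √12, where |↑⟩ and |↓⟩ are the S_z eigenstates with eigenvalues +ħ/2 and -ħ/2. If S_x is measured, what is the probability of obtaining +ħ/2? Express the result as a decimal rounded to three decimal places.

0.833

|+x⟩ = (|↑⟩ + |↓⟩)/√2, so ⟨+x|ψ⟩ = (4 - 2i) / (√2·√12).
P = |4 - 2i|² / 24 = 20/24.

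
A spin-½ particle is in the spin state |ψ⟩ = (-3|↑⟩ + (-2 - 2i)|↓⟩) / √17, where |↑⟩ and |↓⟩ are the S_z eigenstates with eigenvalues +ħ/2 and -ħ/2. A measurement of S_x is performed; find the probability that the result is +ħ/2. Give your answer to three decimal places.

|+x⟩ = (|↑⟩ + |↓⟩)/√2, so ⟨+x|ψ⟩ = (-5 - 2i) / (√2·√17).
P = |-5 - 2i|² / 34 = 29/34.

0.853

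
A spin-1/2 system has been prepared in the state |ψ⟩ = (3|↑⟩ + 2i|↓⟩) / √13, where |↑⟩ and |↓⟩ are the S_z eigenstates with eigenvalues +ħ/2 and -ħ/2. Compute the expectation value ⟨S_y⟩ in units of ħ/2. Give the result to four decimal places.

0.9231

⟨σ_y⟩ = 2 Im(a* b)/(|a|²+|b|²) with a = 3, b = 2i.
a* b = 6i, so ⟨σ_y⟩ = 12/13.
⟨S_y⟩ = (ħ/2)·⟨σ_y⟩.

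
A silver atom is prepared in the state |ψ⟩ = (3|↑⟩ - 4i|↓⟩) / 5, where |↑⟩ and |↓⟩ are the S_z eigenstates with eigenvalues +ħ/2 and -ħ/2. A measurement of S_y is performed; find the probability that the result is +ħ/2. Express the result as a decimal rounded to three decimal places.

|+y⟩ = (|↑⟩ + i|↓⟩)/√2, so ⟨+y|ψ⟩ = (-1) / (√2·5).
P = |-1|² / 50 = 1/50.

0.020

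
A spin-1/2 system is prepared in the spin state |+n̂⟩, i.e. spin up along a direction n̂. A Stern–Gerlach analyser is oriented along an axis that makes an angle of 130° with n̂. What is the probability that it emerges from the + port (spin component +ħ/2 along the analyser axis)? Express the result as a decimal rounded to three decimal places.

For spin-½, the probability of finding spin-up along an axis at angle θ to the initial spin direction is cos²(θ/2); spin-down is sin²(θ/2).
θ = 130°, so P = cos²(65°) ≈ 0.179.

0.179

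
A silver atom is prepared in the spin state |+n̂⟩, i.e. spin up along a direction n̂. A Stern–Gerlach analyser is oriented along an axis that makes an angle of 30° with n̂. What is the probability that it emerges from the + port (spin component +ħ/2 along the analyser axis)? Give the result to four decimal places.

0.9330

For spin-½, the probability of finding spin-up along an axis at angle θ to the initial spin direction is cos²(θ/2); spin-down is sin²(θ/2).
θ = 30°, so P = cos²(15°) ≈ 0.9330.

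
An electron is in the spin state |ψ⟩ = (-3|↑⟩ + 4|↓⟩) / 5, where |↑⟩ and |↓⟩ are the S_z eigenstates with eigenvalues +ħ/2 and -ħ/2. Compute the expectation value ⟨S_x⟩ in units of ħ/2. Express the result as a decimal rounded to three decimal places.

-0.960

⟨σ_x⟩ = 2 Re(a* b)/(|a|²+|b|²) with a = -3, b = 4.
a* b = -12, so ⟨σ_x⟩ = -24/25.
⟨S_x⟩ = (ħ/2)·⟨σ_x⟩.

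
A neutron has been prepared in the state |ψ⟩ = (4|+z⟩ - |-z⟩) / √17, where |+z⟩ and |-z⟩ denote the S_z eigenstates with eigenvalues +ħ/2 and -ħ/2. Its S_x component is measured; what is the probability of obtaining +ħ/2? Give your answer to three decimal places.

|+x⟩ = (|+z⟩ + |-z⟩)/√2, so ⟨+x|ψ⟩ = (3) / (√2·√17).
P = |3|² / 34 = 9/34.

0.265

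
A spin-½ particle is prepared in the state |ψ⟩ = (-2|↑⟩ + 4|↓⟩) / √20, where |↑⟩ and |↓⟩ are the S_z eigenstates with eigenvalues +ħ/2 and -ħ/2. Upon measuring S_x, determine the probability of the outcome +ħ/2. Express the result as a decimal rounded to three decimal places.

0.100

|+x⟩ = (|↑⟩ + |↓⟩)/√2, so ⟨+x|ψ⟩ = (2) / (√2·√20).
P = |2|² / 40 = 4/40.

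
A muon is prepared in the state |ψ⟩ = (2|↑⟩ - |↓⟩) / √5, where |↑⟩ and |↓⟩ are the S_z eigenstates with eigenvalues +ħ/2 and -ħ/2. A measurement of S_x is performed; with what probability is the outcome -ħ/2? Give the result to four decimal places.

0.9000

|-x⟩ = (|↑⟩ - |↓⟩)/√2, so ⟨-x|ψ⟩ = (3) / (√2·√5).
P = |3|² / 10 = 9/10.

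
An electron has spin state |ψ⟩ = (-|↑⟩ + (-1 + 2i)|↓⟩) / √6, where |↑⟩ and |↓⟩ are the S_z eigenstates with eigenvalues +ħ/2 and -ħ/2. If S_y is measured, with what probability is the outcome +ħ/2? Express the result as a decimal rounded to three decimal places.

|+y⟩ = (|↑⟩ + i|↓⟩)/√2, so ⟨+y|ψ⟩ = (1 + i) / (√2·√6).
P = |1 + i|² / 12 = 2/12.

0.167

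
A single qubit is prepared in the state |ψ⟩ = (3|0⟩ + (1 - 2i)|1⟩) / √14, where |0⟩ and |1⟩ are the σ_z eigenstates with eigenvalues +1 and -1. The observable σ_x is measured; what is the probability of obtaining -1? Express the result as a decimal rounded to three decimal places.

|-x⟩ = (|0⟩ - |1⟩)/√2, so ⟨-x|ψ⟩ = (2 + 2i) / (√2·√14).
P = |2 + 2i|² / 28 = 8/28.

0.286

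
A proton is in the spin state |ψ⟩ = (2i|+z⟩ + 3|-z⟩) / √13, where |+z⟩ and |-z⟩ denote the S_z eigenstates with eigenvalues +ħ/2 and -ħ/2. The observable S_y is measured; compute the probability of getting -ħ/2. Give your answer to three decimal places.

0.962

|-y⟩ = (|+z⟩ - i|-z⟩)/√2, so ⟨-y|ψ⟩ = (5i) / (√2·√13).
P = |5i|² / 26 = 25/26.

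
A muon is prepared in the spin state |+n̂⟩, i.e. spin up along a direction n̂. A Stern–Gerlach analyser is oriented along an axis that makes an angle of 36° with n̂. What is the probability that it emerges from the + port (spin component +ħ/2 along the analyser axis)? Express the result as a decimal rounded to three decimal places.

0.905

For spin-½, the probability of finding spin-up along an axis at angle θ to the initial spin direction is cos²(θ/2); spin-down is sin²(θ/2).
θ = 36°, so P = cos²(18°) ≈ 0.905.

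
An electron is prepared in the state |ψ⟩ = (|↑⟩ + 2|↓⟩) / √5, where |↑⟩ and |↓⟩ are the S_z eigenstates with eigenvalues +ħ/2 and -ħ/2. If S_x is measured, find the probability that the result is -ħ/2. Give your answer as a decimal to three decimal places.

0.100

|-x⟩ = (|↑⟩ - |↓⟩)/√2, so ⟨-x|ψ⟩ = (-1) / (√2·√5).
P = |-1|² / 10 = 1/10.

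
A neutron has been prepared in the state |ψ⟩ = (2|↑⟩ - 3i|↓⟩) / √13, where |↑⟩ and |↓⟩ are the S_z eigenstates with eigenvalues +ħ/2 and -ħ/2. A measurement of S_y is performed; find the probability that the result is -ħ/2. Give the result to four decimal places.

0.9615

|-y⟩ = (|↑⟩ - i|↓⟩)/√2, so ⟨-y|ψ⟩ = (5) / (√2·√13).
P = |5|² / 26 = 25/26.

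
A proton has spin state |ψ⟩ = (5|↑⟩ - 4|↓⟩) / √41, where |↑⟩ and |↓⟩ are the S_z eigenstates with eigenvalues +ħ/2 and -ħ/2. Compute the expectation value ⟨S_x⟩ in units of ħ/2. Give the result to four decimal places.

⟨σ_x⟩ = 2 Re(a* b)/(|a|²+|b|²) with a = 5, b = -4.
a* b = -20, so ⟨σ_x⟩ = -40/41.
⟨S_x⟩ = (ħ/2)·⟨σ_x⟩.

-0.9756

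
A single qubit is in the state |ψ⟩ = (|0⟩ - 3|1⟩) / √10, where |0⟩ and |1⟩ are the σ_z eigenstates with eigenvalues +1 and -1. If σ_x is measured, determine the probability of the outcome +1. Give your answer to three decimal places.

0.200

|+x⟩ = (|0⟩ + |1⟩)/√2, so ⟨+x|ψ⟩ = (-2) / (√2·√10).
P = |-2|² / 20 = 4/20.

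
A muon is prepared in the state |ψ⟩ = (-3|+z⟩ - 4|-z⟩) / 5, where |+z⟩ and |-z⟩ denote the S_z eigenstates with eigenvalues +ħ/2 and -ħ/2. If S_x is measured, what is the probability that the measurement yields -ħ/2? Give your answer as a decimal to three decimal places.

0.020

|-x⟩ = (|+z⟩ - |-z⟩)/√2, so ⟨-x|ψ⟩ = (1) / (√2·5).
P = |1|² / 50 = 1/50.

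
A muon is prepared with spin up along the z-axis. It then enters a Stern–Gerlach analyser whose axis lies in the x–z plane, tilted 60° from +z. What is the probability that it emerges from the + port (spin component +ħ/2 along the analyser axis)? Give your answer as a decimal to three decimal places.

0.750

For spin-½, the probability of finding spin-up along an axis at angle θ to the initial spin direction is cos²(θ/2); spin-down is sin²(θ/2).
θ = 60°, so P = cos²(30°) ≈ 0.750.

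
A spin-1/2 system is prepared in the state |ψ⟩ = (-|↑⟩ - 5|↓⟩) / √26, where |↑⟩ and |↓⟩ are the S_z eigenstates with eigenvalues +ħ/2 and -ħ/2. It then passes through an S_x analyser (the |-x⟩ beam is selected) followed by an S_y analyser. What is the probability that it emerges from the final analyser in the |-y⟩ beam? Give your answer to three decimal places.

0.154

First analyser (S_x): P(|-x⟩) = |⟨-x|ψ⟩|² = 16/52.
After stage 1 the state is |-x⟩; P(|-y⟩) = |⟨-y|-x⟩|² = 1/2.
Joint probability = 16/52 × 1/2 = 0.154.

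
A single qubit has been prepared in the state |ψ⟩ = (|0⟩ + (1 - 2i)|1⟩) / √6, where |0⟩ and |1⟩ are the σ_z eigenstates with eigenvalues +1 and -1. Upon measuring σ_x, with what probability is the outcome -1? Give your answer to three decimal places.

0.333

|-x⟩ = (|0⟩ - |1⟩)/√2, so ⟨-x|ψ⟩ = (2i) / (√2·√6).
P = |2i|² / 12 = 4/12.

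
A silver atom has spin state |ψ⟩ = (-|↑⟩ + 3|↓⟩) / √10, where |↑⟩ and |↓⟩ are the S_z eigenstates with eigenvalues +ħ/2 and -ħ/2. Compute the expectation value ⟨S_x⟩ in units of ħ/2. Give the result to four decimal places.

⟨σ_x⟩ = 2 Re(a* b)/(|a|²+|b|²) with a = -1, b = 3.
a* b = -3, so ⟨σ_x⟩ = -6/10.
⟨S_x⟩ = (ħ/2)·⟨σ_x⟩.

-0.6000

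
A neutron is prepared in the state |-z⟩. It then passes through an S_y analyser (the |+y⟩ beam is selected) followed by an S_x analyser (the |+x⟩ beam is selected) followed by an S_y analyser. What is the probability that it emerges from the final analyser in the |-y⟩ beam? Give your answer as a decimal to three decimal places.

0.125

First analyser (S_y): from |-z⟩, P(|+y⟩) = 1/2.
After stage 1 the state is |+y⟩; P(|+x⟩) = |⟨+x|+y⟩|² = 1/2.
After stage 2 the state is |+x⟩; P(|-y⟩) = |⟨-y|+x⟩|² = 1/2.
Joint probability = 1/2 × 1/2 × 1/2 = 0.125.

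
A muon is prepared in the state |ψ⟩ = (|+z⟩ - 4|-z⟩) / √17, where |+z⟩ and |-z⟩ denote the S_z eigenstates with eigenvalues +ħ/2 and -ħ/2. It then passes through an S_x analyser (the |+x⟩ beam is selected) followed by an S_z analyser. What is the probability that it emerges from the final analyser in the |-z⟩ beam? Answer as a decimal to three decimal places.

First analyser (S_x): P(|+x⟩) = |⟨+x|ψ⟩|² = 9/34.
After stage 1 the state is |+x⟩; P(|-z⟩) = |⟨-z|+x⟩|² = 1/2.
Joint probability = 9/34 × 1/2 = 0.132.

0.132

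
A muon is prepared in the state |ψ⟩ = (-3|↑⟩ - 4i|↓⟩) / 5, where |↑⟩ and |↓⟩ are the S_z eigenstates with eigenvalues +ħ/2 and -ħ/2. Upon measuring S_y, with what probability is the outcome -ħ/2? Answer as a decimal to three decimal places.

|-y⟩ = (|↑⟩ - i|↓⟩)/√2, so ⟨-y|ψ⟩ = (1) / (√2·5).
P = |1|² / 50 = 1/50.

0.020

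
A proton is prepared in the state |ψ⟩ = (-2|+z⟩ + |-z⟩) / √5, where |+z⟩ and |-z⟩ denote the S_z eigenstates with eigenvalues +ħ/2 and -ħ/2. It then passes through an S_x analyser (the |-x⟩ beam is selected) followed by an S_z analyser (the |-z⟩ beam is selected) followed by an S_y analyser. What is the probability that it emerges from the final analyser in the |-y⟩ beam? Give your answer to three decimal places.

First analyser (S_x): P(|-x⟩) = |⟨-x|ψ⟩|² = 9/10.
After stage 1 the state is |-x⟩; P(|-z⟩) = |⟨-z|-x⟩|² = 1/2.
After stage 2 the state is |-z⟩; P(|-y⟩) = |⟨-y|-z⟩|² = 1/2.
Joint probability = 9/10 × 1/2 × 1/2 = 0.225.

0.225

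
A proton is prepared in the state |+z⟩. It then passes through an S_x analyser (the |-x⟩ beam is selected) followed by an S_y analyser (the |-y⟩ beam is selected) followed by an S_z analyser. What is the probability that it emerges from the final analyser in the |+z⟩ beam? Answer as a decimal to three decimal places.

0.125

First analyser (S_x): from |+z⟩, P(|-x⟩) = 1/2.
After stage 1 the state is |-x⟩; P(|-y⟩) = |⟨-y|-x⟩|² = 1/2.
After stage 2 the state is |-y⟩; P(|+z⟩) = |⟨+z|-y⟩|² = 1/2.
Joint probability = 1/2 × 1/2 × 1/2 = 0.125.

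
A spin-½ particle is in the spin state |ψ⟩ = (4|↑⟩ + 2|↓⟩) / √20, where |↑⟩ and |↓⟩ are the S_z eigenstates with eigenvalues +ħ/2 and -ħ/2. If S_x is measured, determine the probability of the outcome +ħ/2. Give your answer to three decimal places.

0.900

|+x⟩ = (|↑⟩ + |↓⟩)/√2, so ⟨+x|ψ⟩ = (6) / (√2·√20).
P = |6|² / 40 = 36/40.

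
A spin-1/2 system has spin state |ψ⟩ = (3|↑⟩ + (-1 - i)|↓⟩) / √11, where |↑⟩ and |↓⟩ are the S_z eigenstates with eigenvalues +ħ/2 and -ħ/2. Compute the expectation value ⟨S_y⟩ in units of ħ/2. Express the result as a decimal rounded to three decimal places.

-0.545

⟨σ_y⟩ = 2 Im(a* b)/(|a|²+|b|²) with a = 3, b = (-1 - i).
a* b = (-3 - 3i), so ⟨σ_y⟩ = -6/11.
⟨S_y⟩ = (ħ/2)·⟨σ_y⟩.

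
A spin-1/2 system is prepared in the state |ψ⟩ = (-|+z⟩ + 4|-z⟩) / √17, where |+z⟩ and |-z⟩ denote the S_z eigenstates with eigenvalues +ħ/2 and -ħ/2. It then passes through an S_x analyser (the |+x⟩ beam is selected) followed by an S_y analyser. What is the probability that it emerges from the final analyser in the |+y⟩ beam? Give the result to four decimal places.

First analyser (S_x): P(|+x⟩) = |⟨+x|ψ⟩|² = 9/34.
After stage 1 the state is |+x⟩; P(|+y⟩) = |⟨+y|+x⟩|² = 1/2.
Joint probability = 9/34 × 1/2 = 0.1324.

0.1324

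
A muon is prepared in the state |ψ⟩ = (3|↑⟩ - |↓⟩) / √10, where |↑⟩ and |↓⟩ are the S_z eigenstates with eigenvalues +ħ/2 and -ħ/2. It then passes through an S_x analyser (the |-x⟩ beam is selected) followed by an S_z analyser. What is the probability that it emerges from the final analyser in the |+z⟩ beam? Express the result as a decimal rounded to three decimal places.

0.400

First analyser (S_x): P(|-x⟩) = |⟨-x|ψ⟩|² = 16/20.
After stage 1 the state is |-x⟩; P(|+z⟩) = |⟨+z|-x⟩|² = 1/2.
Joint probability = 16/20 × 1/2 = 0.400.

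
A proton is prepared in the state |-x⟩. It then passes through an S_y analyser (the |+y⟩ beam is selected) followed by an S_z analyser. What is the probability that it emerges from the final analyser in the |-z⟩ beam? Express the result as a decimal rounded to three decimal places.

0.250

First analyser (S_y): from |-x⟩, P(|+y⟩) = 1/2.
After stage 1 the state is |+y⟩; P(|-z⟩) = |⟨-z|+y⟩|² = 1/2.
Joint probability = 1/2 × 1/2 = 0.250.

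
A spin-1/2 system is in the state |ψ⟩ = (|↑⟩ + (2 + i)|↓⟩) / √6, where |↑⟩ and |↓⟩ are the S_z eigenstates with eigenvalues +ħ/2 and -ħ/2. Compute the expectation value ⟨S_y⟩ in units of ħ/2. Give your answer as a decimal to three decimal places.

0.333

⟨σ_y⟩ = 2 Im(a* b)/(|a|²+|b|²) with a = 1, b = (2 + i).
a* b = (2 + i), so ⟨σ_y⟩ = 2/6.
⟨S_y⟩ = (ħ/2)·⟨σ_y⟩.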